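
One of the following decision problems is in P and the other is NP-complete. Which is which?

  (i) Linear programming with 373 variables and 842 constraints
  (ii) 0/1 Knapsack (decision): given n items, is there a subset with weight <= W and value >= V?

(i) is P: the ellipsoid and interior-point methods run in polynomial time.
(ii) is NP-complete: reduces from Subset Sum.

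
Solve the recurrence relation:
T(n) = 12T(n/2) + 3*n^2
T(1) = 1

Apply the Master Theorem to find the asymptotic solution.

a=12, b=2, f(n)=3*n^2. log_2(12) = 3.585. Case 1 of Master Theorem: T(n) = O(n^3.585).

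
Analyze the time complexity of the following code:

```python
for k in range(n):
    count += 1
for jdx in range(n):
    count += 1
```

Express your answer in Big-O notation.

Time complexity: O(n).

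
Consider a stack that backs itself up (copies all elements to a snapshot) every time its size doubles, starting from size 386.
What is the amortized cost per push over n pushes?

Backups occur at sizes 386, 772, 1544, ..., copying 386 + 772 + 1544 + ... <= 2n elements total (geometric series). Spread over n pushes, the amortized backup cost is O(1) per push.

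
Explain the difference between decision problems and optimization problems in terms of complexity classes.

Decision problems have yes/no answers and are classified into P, NP, etc. Optimization problems seek the best solution. Every optimization problem has a corresponding decision version. If the decision version is NP-complete, the optimization version is NP-hard.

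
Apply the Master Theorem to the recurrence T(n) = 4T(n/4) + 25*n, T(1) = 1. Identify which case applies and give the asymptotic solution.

a=4, b=4, f(n)=25*n.
log_4(4) = 1, so n^(log_b(a)) = n.
f(n) = Theta(n), so Case 2 applies.
T(n) = Theta(n log n).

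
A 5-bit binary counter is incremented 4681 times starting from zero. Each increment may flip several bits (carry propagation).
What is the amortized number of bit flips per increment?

Bit i flips on every 2^i-th increment, so over 4681 increments bit i flips floor(4681/2^i) times. Summing over i: total flips < 2 * 4681. Amortized: < 2 = O(1) per increment.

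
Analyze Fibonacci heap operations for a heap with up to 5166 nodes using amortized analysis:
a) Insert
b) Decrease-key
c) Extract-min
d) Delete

Fibonacci heaps use lazy consolidation. Potential function Phi = t + 2m (t = number of trees, m = marked nodes).
- Insert: O(1) actual, Delta Phi = +1 (one new tree) => O(1) amortized.
- Decrease-key: with c cascading cuts, actual cost is O(c); Delta Phi <= c - 2(c-1) + 2 = 4 - c (c new trees; >= c-1 marks cleared; <= 1 new mark). Amortized O(c) + (4 - c) = O(1).
- Extract-min: O(D(n) + t) actual; consolidation drops t to <= D(n)+1, so Delta Phi pays for the t term. D(n) = O(log n) for n = 5166 => O(log n) amortized.
- Delete: decrease-key to -inf then extract-min = O(log n).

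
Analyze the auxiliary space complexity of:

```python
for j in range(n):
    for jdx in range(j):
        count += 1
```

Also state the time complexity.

Space complexity: O(1).
Only a constant amount of auxiliary storage is used; nothing grows with n.
Time complexity: O(n^2).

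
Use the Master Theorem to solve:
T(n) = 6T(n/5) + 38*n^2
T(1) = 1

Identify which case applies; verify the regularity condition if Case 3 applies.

a=6, b=5, f(n)=38*n^2.
log_5(6) = 1.113 < 2.
f(n) = Omega(n^(1.113+epsilon)) for some epsilon > 0, so Case 3 is the candidate.
Regularity: a*f(n/b) = 6*38*(n/5)^2 = (6/25)*38*n^2 <= c*f(n) with c = 6/25 < 1. Satisfied.
Case 3: T(n) = Theta(n^2).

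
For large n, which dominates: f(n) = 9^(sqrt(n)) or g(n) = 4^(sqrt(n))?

f(n) = 9^(sqrt(n)) grows faster: ratio is (9/4)^(sqrt(n)) -> infinity since 9/4 > 1.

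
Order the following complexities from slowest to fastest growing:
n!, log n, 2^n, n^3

Ordered by growth rate: log n < n^3 < 2^n < n!.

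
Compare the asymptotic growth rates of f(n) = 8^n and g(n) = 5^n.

f(n) = 8^n grows faster: (8/5)^n -> infinity since 8/5 > 1.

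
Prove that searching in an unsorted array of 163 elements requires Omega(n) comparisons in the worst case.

An adversary can always place the target in the last position checked. Until all 163 positions are examined, the target might be in any unchecked position. Therefore 163 comparisons are necessary.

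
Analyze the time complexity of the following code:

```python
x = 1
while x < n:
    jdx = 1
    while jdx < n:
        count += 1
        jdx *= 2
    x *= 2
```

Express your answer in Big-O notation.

Time complexity: O(log^2 n).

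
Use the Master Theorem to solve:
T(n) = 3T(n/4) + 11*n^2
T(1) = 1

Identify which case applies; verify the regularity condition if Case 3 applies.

a=3, b=4, f(n)=11*n^2.
log_4(3) = 0.7925 < 2.
f(n) = Omega(n^(0.7925+epsilon)) for some epsilon > 0, so Case 3 is the candidate.
Regularity: a*f(n/b) = 3*11*(n/4)^2 = (3/16)*11*n^2 <= c*f(n) with c = 3/16 < 1. Satisfied.
Case 3: T(n) = Theta(n^2).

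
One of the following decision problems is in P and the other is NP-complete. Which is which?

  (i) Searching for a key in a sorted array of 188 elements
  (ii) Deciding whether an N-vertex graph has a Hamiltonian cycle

(i) is P: binary search runs in O(log n).
(ii) is NP-complete: one of Karp's 21 NP-complete problems.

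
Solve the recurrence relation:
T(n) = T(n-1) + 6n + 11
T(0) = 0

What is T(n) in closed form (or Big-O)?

Dominant term in sum is 6*sum(i, i=1..n) = 6*n*(n+1)/2 = O(n^2).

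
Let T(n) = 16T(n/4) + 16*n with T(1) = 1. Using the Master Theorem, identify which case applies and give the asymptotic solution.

a=16, b=4, f(n)=16*n.
log_4(16) = 2 > 1.
Since f(n) = O(n^1) is polynomially smaller than n^2, Case 1 applies.
T(n) = Theta(n^2).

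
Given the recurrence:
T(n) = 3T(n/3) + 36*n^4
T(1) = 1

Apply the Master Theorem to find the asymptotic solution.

a=3, b=3, f(n)=36*n^4. log_3(3) = 1 < 4. Case 3: T(n) = O(n^4).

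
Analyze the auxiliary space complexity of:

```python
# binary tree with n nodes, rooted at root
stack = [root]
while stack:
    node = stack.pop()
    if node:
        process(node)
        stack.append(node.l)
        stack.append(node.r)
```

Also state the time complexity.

Space complexity: O(n).
Auxiliary storage grows linearly with the input size n in the worst case.
Time complexity: O(n).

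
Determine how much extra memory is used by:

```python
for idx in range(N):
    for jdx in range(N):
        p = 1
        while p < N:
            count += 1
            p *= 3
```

Space complexity: O(1).
Only a constant amount of auxiliary storage is used; nothing grows with n.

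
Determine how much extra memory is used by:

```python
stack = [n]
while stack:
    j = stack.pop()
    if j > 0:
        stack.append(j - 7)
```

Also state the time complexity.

Space complexity: O(1).
Only a constant amount of auxiliary storage is used; nothing grows with n.
Time complexity: O(n).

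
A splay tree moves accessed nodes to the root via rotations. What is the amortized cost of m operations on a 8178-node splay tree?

Using a potential function Phi = sum of log(size of subtree) for each node, each splay operation has amortized cost O(log n) where n = 8178. Bad individual operations (O(n)) are offset by decreased potential.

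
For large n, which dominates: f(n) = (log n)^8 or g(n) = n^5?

g(n) = n^5 grows faster: any positive polynomial dominates any polylog.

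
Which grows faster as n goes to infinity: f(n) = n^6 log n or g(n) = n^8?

g(n) = n^8 grows faster: n^8 / (n^6 log n) = n^2/log n -> infinity.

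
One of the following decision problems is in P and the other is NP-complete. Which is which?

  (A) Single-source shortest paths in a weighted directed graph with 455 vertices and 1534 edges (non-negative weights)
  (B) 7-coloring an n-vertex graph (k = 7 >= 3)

(A) is P: Dijkstra's algorithm runs in O((V+E) log V).
(B) is NP-complete: graph k-coloring for k>=3 is NP-complete by reduction from 3-SAT.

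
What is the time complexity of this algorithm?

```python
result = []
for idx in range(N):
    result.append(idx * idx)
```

Time complexity: O(n).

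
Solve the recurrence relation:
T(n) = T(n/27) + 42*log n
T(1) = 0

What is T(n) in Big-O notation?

Each of the log_27(n) levels adds O(log n). T(n) = O(log^2 n).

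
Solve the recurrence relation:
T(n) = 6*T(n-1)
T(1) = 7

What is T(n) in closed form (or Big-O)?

Each step multiplies by 6. T(n) = T(1)*6^(n-1) = 7*6^(n-1).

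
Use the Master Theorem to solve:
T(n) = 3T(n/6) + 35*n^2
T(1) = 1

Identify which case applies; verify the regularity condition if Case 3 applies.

a=3, b=6, f(n)=35*n^2.
log_6(3) = 0.6131 < 2.
f(n) = Omega(n^(0.6131+epsilon)) for some epsilon > 0, so Case 3 is the candidate.
Regularity: a*f(n/b) = 3*35*(n/6)^2 = (3/36)*35*n^2 <= c*f(n) with c = 3/36 < 1. Satisfied.
Case 3: T(n) = Theta(n^2).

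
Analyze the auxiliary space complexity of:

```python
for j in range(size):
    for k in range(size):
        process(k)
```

Space complexity: O(1).
Only a constant amount of auxiliary storage is used; nothing grows with n.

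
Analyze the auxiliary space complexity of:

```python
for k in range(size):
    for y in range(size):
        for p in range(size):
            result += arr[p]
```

Space complexity: O(1).
Only a constant amount of auxiliary storage is used; nothing grows with n.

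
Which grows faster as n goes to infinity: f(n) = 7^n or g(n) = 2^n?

f(n) = 7^n grows faster: (7/2)^n -> infinity since 7/2 > 1.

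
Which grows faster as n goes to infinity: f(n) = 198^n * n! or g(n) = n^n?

f(n) = 198^n * n! grows faster: by Stirling n! ~ sqrt(2 pi n)(n/e)^n, so 198^n n! / n^n ~ (198/e)^n sqrt(2 pi n) -> infinity since 198/e > 1.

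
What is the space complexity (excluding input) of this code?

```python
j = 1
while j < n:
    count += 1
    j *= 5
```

Space complexity: O(1).
Only a constant amount of auxiliary storage is used; nothing grows with n.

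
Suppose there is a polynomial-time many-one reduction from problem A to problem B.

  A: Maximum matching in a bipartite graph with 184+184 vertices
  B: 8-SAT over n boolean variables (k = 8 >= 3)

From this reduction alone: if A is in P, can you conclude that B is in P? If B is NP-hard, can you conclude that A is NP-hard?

A poly-time reduction A <=_p B transfers tractability DOWN (B easy => A easy) and hardness UP (A hard => B hard), not the reverse.
From A in P, the reduction alone does NOT give B in P: any problem in P trivially reduces to SAT, yet SAT is not known to be in P.
From B NP-hard, the reduction alone does NOT give A NP-hard: again, easy problems reduce to hard ones.
(Here in fact A is P and B is NP-complete.)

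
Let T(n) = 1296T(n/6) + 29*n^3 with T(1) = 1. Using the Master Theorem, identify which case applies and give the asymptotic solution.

a=1296, b=6, f(n)=29*n^3.
log_6(1296) = 4 > 3.
Since f(n) = O(n^3) is polynomially smaller than n^4, Case 1 applies.
T(n) = Theta(n^4).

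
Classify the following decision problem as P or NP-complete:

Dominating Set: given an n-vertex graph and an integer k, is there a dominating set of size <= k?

This problem is NP-complete: reduces from Set Cover (with k part of the input).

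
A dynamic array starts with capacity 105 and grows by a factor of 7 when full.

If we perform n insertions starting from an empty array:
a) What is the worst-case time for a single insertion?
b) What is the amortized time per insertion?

(a) Worst-case single insertion: O(n) -- when the array is full at capacity c, the resize copies all c elements, and c can be Theta(n).
(b) Resizes happen at sizes 105, 735, 5145, ... Total copy cost for n insertions: 105 + 735 + ... = O(n) (geometric series with ratio 1/7). Amortized cost per insertion: O(n)/n = O(1).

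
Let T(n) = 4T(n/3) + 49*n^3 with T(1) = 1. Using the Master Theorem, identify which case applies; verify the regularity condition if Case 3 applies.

a=4, b=3, f(n)=49*n^3.
log_3(4) = 1.262 < 3.
f(n) = Omega(n^(1.262+epsilon)) for some epsilon > 0, so Case 3 is the candidate.
Regularity: a*f(n/b) = 4*49*(n/3)^3 = (4/27)*49*n^3 <= c*f(n) with c = 4/27 < 1. Satisfied.
Case 3: T(n) = Theta(n^3).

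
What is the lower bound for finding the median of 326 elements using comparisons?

To find the median of 326 elements, every element must be compared at least once, so the lower bound is Omega(n). The BFPRT algorithm achieves O(n), making this tight.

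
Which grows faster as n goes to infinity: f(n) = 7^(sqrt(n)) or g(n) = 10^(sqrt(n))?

g(n) = 10^(sqrt(n)) grows faster: ratio is (10/7)^(sqrt(n)) -> infinity since 10/7 > 1.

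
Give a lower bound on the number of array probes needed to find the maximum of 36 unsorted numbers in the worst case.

Adversary: any unprobed cell could hold a value larger than everything seen so far. If fewer than 36 cells are probed, the adversary places the max in an unprobed cell. So all 36 cells must be examined; together with 36-1 comparisons this is tight.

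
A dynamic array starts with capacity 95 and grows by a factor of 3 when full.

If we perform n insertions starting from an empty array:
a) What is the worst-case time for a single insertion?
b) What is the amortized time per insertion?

(a) Worst-case single insertion: O(n) -- when the array is full at capacity c, the resize copies all c elements, and c can be Theta(n).
(b) Resizes happen at sizes 95, 285, 855, ... Total copy cost for n insertions: 95 + 285 + ... = O(n) (geometric series with ratio 1/3). Amortized cost per insertion: O(n)/n = O(1).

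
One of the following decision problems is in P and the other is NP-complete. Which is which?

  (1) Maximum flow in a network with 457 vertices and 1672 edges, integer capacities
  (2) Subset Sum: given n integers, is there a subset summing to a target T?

(1) is P: Edmonds-Karp / push-relabel run in polynomial time.
(2) is NP-complete: one of Karp's 21 NP-complete problems.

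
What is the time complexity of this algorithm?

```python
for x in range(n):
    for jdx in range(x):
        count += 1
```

Time complexity: O(n^2).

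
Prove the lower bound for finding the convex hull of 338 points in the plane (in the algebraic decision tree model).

Reduction from sorting: given 338 numbers x_1,...,x_{338}, map x_i to the point (x_i, x_i^2) on the parabola y = x^2. All points are on the convex hull, and walking the hull gives them in sorted x-order. Since sorting requires Omega(n log n), so does planar convex hull.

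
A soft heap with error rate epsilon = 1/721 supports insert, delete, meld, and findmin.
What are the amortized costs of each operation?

Soft heaps (Chazelle) allow up to an epsilon = 1/721 fraction of elements to have corrupted (raised) keys. Insert is O(log(1/epsilon)) = O(log 721) amortized -- the structure maintains heap-ordered binary trees of rank bounded by O(log(1/epsilon)). Meld concatenates root lists: O(1) amortized. Delete and findmin are O(1) amortized.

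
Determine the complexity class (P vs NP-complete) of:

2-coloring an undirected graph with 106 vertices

This problem is in P: 2-coloring is bipartiteness testing via BFS, O(V+E).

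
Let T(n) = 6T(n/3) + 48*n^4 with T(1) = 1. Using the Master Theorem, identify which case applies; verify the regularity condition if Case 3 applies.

a=6, b=3, f(n)=48*n^4.
log_3(6) = 1.631 < 4.
f(n) = Omega(n^(1.631+epsilon)) for some epsilon > 0, so Case 3 is the candidate.
Regularity: a*f(n/b) = 6*48*(n/3)^4 = (6/81)*48*n^4 <= c*f(n) with c = 6/81 < 1. Satisfied.
Case 3: T(n) = Theta(n^4).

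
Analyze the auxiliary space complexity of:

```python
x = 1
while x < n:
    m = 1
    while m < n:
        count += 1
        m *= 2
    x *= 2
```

Space complexity: O(1).
Only a constant amount of auxiliary storage is used; nothing grows with n.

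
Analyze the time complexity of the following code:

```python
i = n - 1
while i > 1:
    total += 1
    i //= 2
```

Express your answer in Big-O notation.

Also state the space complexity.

Time complexity: O(log n).
Space complexity: O(1).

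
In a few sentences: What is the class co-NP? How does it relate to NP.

co-NP is the class of problems whose complement is in NP. A problem is in co-NP if 'no' instances have short proofs. NP and co-NP may or may not be equal. If NP != co-NP, then P != NP. Tautology (is a formula always true?) is in co-NP.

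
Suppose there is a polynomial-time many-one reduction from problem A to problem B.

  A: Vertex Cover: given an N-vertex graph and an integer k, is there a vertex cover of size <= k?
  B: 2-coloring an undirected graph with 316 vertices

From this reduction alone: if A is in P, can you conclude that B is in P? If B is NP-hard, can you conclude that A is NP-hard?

A poly-time reduction A <=_p B transfers tractability DOWN (B easy => A easy) and hardness UP (A hard => B hard), not the reverse.
From A in P, the reduction alone does NOT give B in P: any problem in P trivially reduces to SAT, yet SAT is not known to be in P.
From B NP-hard, the reduction alone does NOT give A NP-hard: again, easy problems reduce to hard ones.
(Here in fact A is NP-complete and B is in P, so no such reduction is known -- its existence would imply P = NP; the analysis concerns only what the assumed reduction would or would not let you conclude.)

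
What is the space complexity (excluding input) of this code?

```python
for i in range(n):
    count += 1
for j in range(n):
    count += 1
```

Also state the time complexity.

Space complexity: O(1).
Only a constant amount of auxiliary storage is used; nothing grows with n.
Time complexity: O(n).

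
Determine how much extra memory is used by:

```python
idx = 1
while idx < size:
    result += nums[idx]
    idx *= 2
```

Space complexity: O(1).
Only a constant amount of auxiliary storage is used; nothing grows with n.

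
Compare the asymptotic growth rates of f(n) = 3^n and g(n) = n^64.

f(n) = 3^n grows faster: any exponential with base > 1 dominates every polynomial.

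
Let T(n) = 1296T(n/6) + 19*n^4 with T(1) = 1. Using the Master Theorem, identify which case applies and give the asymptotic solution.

a=1296, b=6, f(n)=19*n^4.
log_6(1296) = 4, so n^(log_b(a)) = n^4.
f(n) = Theta(n^4), so Case 2 applies.
T(n) = Theta(n^4 log n).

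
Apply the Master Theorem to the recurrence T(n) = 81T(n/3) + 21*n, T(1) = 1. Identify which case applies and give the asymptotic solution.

a=81, b=3, f(n)=21*n.
log_3(81) = 4 > 1.
Since f(n) = O(n^1) is polynomially smaller than n^4, Case 1 applies.
T(n) = Theta(n^4).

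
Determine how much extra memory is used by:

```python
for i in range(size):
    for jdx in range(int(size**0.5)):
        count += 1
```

Space complexity: O(1).
Only a constant amount of auxiliary storage is used; nothing grows with n.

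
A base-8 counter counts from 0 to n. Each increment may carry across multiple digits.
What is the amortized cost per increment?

Digit at position i changes every 8^i increments. Total digit changes over n increments: n * 8/(8-1) = O(n). Amortized: O(1).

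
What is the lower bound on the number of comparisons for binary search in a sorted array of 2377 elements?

With 2377 possible positions, we need at least ceil(log_2(2377)) = 12 comparisons. Each comparison splits the remaining candidates by at most half.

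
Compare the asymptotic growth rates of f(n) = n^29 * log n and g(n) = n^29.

f(n) = n^29 * log n grows faster: extra log n factor -> infinity.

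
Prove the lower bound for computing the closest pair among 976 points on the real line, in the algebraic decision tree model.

Reduction from element distinctness: given 976 reals, the closest-pair distance is 0 iff two are equal. Element distinctness has an Omega(n log n) lower bound in the algebraic decision tree model (Ben-Or). Therefore closest pair on a line also requires Omega(n log n). Sorting then a linear scan achieves this.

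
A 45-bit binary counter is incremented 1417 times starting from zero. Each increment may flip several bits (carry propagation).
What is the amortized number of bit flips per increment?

Bit i flips on every 2^i-th increment, so over 1417 increments bit i flips floor(1417/2^i) times. Summing over i: total flips < 2 * 1417. Amortized: < 2 = O(1) per increment.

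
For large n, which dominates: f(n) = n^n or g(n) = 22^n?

f(n) = n^n grows faster: n^n / 22^n = (n/22)^n -> infinity once n > 22.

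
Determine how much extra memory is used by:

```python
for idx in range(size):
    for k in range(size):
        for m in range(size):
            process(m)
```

Space complexity: O(1).
Only a constant amount of auxiliary storage is used; nothing grows with n.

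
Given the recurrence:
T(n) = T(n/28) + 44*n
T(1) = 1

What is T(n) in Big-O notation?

Geometric series: 44*n*(1 + 1/28 + 1/28^2 + ...) = O(n). T(n) = O(n).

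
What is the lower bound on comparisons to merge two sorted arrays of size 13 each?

To merge two sorted arrays of size 13, we need at least 25 comparisons in the worst case. An adversary can force every element to be compared.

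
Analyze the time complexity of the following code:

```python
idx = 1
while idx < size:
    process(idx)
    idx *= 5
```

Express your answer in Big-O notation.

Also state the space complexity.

Time complexity: O(log n).
Space complexity: O(1).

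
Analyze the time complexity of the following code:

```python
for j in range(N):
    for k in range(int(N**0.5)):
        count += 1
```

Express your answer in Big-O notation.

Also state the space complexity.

Time complexity: O(n * sqrt(n)).
Space complexity: O(1).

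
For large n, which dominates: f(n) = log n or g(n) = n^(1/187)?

g(n) = n^(1/187) grows faster: any positive power of n dominates log n.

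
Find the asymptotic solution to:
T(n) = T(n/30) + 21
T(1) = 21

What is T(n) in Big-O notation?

Each step divides n by 30 and adds 21. After log_30(n) steps, T(n) = O(log n).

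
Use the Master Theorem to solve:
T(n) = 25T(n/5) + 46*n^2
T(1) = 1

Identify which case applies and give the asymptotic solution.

a=25, b=5, f(n)=46*n^2.
log_5(25) = 2, so n^(log_b(a)) = n^2.
f(n) = Theta(n^2), so Case 2 applies.
T(n) = Theta(n^2 log n).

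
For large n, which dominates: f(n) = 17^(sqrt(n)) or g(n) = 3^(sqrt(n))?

f(n) = 17^(sqrt(n)) grows faster: ratio is (17/3)^(sqrt(n)) -> infinity since 17/3 > 1.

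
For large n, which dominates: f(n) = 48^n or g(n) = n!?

g(n) = n! grows faster: n!/48^n -> infinity by Stirling.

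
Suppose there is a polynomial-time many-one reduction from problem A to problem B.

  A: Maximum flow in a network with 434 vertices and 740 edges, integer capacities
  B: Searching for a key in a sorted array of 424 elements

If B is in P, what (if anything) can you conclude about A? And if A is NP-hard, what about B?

A poly-time reduction A <=_p B means any A-instance can be transformed to a B-instance in poly time.
If B is in P: compose the reduction with B's poly-time algorithm to solve A in poly time, so A is in P.
If A is NP-hard: every NP problem reduces to A, which reduces to B; composing reductions, every NP problem reduces to B, so B is NP-hard.
(Here in fact A is P and B is P.)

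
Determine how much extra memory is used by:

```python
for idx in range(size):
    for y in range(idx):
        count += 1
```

Space complexity: O(1).
Only a constant amount of auxiliary storage is used; nothing grows with n.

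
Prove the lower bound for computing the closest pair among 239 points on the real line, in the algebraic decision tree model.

Reduction from element distinctness: given 239 reals, the closest-pair distance is 0 iff two are equal. Element distinctness has an Omega(n log n) lower bound in the algebraic decision tree model (Ben-Or). Therefore closest pair on a line also requires Omega(n log n). Sorting then a linear scan achieves this.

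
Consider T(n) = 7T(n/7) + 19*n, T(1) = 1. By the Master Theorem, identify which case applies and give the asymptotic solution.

a=7, b=7, f(n)=19*n.
log_7(7) = 1, so n^(log_b(a)) = n.
f(n) = Theta(n), so Case 2 applies.
T(n) = Theta(n log n).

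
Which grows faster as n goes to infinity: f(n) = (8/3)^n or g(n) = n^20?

f(n) = (8/3)^n grows faster: (8/3)^n is exponential with base 8/3 > 1, dominating every polynomial.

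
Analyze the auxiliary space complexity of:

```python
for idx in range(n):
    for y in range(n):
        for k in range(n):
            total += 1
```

Space complexity: O(1).
Only a constant amount of auxiliary storage is used; nothing grows with n.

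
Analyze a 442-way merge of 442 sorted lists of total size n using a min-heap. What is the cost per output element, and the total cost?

Maintain a min-heap of size 442 holding the current head of each list. Each output step does one extract-min (O(log 442)) and one insert of that list's next element (O(log 442)). Each of the n elements passes through the heap exactly once, so the total cost is O(n log 442), i.e. O(log 442) per output element.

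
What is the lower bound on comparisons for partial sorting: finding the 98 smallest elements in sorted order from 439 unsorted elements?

Finding 98 smallest of 439 in sorted order: Omega(439) to identify the 98 smallest, plus Omega(98 log 98) to sort them. Total: Omega(n + k log k).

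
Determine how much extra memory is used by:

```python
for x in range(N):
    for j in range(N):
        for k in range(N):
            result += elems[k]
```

Space complexity: O(1).
Only a constant amount of auxiliary storage is used; nothing grows with n.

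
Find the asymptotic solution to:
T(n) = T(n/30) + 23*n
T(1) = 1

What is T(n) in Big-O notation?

Geometric series: 23*n*(1 + 1/30 + 1/30^2 + ...) = O(n). T(n) = O(n).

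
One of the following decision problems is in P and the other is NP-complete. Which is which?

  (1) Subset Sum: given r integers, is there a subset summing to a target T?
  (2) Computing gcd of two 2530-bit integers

(1) is NP-complete: one of Karp's 21 NP-complete problems.
(2) is P: the Euclidean algorithm runs in polynomial time in the bit-length.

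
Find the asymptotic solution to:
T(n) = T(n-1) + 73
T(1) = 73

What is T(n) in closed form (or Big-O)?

Unrolling: T(n) = T(n-1) + 73 = T(n-2) + 2*73 = ... = T(1) + (n-1)*73 = 73 + (n-1)*73 = 73n.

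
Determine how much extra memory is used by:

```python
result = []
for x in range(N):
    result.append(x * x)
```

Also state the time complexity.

Space complexity: O(n).
Auxiliary storage grows linearly with the input size n in the worst case.
Time complexity: O(n).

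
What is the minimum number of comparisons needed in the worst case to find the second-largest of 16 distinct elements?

Lower bound: finding the max needs 16-1 comparisons. By the adversary weight-doubling argument, the max must personally win >= ceil(log_2(16)) = 4 comparisons; the 2nd-largest is among those 4 losers, needing 4-1 more comparisons. Total >= 16-1 + 4-1 = 18. A balanced knockout tournament achieves this.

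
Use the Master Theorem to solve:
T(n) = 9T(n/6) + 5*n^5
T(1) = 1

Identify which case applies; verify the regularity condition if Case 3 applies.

a=9, b=6, f(n)=5*n^5.
log_6(9) = 1.226 < 5.
f(n) = Omega(n^(1.226+epsilon)) for some epsilon > 0, so Case 3 is the candidate.
Regularity: a*f(n/b) = 9*5*(n/6)^5 = (9/7776)*5*n^5 <= c*f(n) with c = 9/7776 < 1. Satisfied.
Case 3: T(n) = Theta(n^5).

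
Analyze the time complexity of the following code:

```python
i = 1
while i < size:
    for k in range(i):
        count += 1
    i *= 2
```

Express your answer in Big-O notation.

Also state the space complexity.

Time complexity: O(n).
Space complexity: O(1).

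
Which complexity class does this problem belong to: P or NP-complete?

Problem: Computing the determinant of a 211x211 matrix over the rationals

This problem is in P: Gaussian elimination runs in O(n^3).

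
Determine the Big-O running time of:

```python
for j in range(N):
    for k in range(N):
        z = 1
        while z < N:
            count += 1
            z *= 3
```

Time complexity: O(n^2 log n).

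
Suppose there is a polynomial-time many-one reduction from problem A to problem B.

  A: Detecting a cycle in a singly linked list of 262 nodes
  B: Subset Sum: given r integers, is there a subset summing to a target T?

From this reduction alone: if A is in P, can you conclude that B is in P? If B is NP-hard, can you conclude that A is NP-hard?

A poly-time reduction A <=_p B transfers tractability DOWN (B easy => A easy) and hardness UP (A hard => B hard), not the reverse.
From A in P, the reduction alone does NOT give B in P: any problem in P trivially reduces to SAT, yet SAT is not known to be in P.
From B NP-hard, the reduction alone does NOT give A NP-hard: again, easy problems reduce to hard ones.
(Here in fact A is P and B is NP-complete.)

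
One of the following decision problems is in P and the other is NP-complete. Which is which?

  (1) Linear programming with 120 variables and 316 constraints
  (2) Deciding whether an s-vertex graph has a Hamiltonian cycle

(1) is P: the ellipsoid and interior-point methods run in polynomial time.
(2) is NP-complete: one of Karp's 21 NP-complete problems.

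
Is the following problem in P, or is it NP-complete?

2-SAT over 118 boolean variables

This problem is in P: 2-SAT is solvable in linear time via implication-graph SCCs.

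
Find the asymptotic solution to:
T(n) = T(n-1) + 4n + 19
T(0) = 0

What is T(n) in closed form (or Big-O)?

Dominant term in sum is 4*sum(i, i=1..n) = 4*n*(n+1)/2 = O(n^2).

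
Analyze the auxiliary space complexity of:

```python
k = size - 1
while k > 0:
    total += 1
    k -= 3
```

Space complexity: O(1).
Only a constant amount of auxiliary storage is used; nothing grows with n.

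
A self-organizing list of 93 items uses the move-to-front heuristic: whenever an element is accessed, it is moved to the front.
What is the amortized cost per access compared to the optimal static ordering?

With potential Phi = number of inversions between the MTF list and the optimal static list (at most C(93,2)), each access has amortized cost at most 2 * (cost under optimal static ordering). This is the move-to-front 2-competitiveness result.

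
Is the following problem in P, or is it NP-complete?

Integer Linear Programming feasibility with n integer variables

This problem is NP-complete: ILP feasibility is NP-complete (LP relaxation is in P).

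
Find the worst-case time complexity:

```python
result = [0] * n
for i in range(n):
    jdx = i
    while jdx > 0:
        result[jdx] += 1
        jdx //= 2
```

Time complexity: O(n log n).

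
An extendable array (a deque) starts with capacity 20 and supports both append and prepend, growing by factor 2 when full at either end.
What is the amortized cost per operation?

Growth at either end copies all elements; capacities form a geometric sequence with ratio 2, so total copy cost over n operations is O(n) (two geometric series). Amortized O(1).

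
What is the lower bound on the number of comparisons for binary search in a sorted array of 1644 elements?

With 1644 possible positions, we need at least ceil(log_2(1644)) = 11 comparisons. Each comparison splits the remaining candidates by at most half.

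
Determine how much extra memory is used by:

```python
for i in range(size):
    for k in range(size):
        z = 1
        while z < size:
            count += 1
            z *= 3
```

Space complexity: O(1).
Only a constant amount of auxiliary storage is used; nothing grows with n.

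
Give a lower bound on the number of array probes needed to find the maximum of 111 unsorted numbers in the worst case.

Adversary: any unprobed cell could hold a value larger than everything seen so far. If fewer than 111 cells are probed, the adversary places the max in an unprobed cell. So all 111 cells must be examined; together with 111-1 comparisons this is tight.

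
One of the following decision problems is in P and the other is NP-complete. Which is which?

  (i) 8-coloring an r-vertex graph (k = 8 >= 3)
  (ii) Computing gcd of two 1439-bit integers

(i) is NP-complete: graph k-coloring for k>=3 is NP-complete by reduction from 3-SAT.
(ii) is P: the Euclidean algorithm runs in polynomial time in the bit-length.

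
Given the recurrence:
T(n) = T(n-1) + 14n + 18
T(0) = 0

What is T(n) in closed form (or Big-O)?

Dominant term in sum is 14*sum(i, i=1..n) = 14*n*(n+1)/2 = O(n^2).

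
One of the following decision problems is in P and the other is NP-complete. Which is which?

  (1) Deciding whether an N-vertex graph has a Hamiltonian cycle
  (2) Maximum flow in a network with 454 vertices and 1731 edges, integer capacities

(1) is NP-complete: one of Karp's 21 NP-complete problems.
(2) is P: Edmonds-Karp / push-relabel run in polynomial time.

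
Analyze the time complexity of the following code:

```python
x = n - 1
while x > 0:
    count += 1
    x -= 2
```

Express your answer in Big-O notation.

Time complexity: O(n).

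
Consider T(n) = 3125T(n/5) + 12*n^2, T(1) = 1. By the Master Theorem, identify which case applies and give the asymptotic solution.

a=3125, b=5, f(n)=12*n^2.
log_5(3125) = 5 > 2.
Since f(n) = O(n^2) is polynomially smaller than n^5, Case 1 applies.
T(n) = Theta(n^5).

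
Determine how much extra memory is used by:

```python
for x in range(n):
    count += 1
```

Space complexity: O(1).
Only a constant amount of auxiliary storage is used; nothing grows with n.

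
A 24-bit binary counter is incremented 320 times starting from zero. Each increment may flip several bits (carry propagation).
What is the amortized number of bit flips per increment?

Bit i flips on every 2^i-th increment, so over 320 increments bit i flips floor(320/2^i) times. Summing over i: total flips < 2 * 320. Amortized: < 2 = O(1) per increment.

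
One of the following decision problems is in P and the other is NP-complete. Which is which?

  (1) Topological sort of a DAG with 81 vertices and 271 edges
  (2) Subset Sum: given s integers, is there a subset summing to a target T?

(1) is P: DFS-based topological sort runs in O(V+E).
(2) is NP-complete: one of Karp's 21 NP-complete problems.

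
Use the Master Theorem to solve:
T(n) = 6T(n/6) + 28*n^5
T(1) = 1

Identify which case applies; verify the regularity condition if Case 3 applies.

a=6, b=6, f(n)=28*n^5.
log_6(6) = 1 < 5.
f(n) = Omega(n^(1+epsilon)) for some epsilon > 0, so Case 3 is the candidate.
Regularity: a*f(n/b) = 6*28*(n/6)^5 = (6/7776)*28*n^5 <= c*f(n) with c = 6/7776 < 1. Satisfied.
Case 3: T(n) = Theta(n^5).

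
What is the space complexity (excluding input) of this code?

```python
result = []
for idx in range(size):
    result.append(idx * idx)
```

Space complexity: O(n).
Auxiliary storage grows linearly with the input size n in the worst case.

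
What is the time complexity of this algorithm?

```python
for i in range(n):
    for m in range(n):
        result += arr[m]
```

Time complexity: O(n^2).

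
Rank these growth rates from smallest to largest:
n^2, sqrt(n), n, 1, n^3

Ordered by growth rate: 1 < sqrt(n) < n < n^2 < n^3.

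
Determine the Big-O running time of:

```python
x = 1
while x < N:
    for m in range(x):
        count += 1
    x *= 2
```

Time complexity: O(n).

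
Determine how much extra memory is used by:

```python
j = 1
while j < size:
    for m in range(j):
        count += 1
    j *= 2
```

Space complexity: O(1).
Only a constant amount of auxiliary storage is used; nothing grows with n.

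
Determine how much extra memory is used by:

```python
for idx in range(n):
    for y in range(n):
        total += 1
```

Space complexity: O(1).
Only a constant amount of auxiliary storage is used; nothing grows with n.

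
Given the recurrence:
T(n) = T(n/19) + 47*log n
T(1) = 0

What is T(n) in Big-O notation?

Each of the log_19(n) levels adds O(log n). T(n) = O(log^2 n).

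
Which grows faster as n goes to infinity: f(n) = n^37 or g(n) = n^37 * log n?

g(n) = n^37 * log n grows faster: extra log n factor -> infinity.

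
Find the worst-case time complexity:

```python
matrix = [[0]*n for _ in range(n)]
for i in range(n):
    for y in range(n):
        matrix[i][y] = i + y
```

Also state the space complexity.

Time complexity: O(n^2).
Space complexity: O(n^2).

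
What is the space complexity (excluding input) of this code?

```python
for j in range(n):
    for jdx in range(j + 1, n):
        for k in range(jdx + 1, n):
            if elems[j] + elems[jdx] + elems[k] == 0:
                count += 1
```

Space complexity: O(1).
Only a constant amount of auxiliary storage is used; nothing grows with n.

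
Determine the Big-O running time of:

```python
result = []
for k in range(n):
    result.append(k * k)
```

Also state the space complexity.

Time complexity: O(n).
Space complexity: O(n).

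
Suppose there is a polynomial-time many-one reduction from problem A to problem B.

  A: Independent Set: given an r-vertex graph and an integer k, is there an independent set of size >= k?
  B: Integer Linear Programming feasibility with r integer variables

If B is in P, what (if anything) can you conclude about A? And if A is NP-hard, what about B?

A poly-time reduction A <=_p B means any A-instance can be transformed to a B-instance in poly time.
If B is in P: compose the reduction with B's poly-time algorithm to solve A in poly time, so A is in P.
If A is NP-hard: every NP problem reduces to A, which reduces to B; composing reductions, every NP problem reduces to B, so B is NP-hard.
(Here in fact A is NP-complete and B is NP-complete.)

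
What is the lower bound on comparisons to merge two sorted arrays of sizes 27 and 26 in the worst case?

Adversary: with |27 - 26| <= 1 the inputs can be fully interleaved so that every adjacent pair in the merged output comes from different arrays. Then each of the 52 adjacent pairs must be directly compared, or the algorithm cannot determine their relative order. Standard merge meets this bound.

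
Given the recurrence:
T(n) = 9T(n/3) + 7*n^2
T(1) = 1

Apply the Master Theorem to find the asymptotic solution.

a=9, b=3, f(n)=7*n^2. log_3(9) = 2. Case 2: T(n) = O(n^2 log n).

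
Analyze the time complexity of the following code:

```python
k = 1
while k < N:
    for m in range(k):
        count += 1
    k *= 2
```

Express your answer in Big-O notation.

Time complexity: O(n).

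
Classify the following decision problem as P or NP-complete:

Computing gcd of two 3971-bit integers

This problem is in P: the Euclidean algorithm runs in polynomial time in the bit-length.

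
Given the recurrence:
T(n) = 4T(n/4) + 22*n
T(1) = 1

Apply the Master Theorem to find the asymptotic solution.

a=4, b=4, f(n)=22*n. log_4(4) = 1. Case 2: T(n) = O(n log n).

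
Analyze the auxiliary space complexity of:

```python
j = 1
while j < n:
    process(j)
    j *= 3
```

Space complexity: O(1).
Only a constant amount of auxiliary storage is used; nothing grows with n.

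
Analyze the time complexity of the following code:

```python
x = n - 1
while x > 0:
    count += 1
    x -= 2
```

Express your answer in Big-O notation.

Time complexity: O(n).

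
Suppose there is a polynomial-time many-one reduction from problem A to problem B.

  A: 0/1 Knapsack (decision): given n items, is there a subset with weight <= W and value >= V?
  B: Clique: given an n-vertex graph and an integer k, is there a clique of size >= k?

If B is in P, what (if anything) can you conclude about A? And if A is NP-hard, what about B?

A poly-time reduction A <=_p B means any A-instance can be transformed to a B-instance in poly time.
If B is in P: compose the reduction with B's poly-time algorithm to solve A in poly time, so A is in P.
If A is NP-hard: every NP problem reduces to A, which reduces to B; composing reductions, every NP problem reduces to B, so B is NP-hard.
(Here in fact A is NP-complete and B is NP-complete.)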